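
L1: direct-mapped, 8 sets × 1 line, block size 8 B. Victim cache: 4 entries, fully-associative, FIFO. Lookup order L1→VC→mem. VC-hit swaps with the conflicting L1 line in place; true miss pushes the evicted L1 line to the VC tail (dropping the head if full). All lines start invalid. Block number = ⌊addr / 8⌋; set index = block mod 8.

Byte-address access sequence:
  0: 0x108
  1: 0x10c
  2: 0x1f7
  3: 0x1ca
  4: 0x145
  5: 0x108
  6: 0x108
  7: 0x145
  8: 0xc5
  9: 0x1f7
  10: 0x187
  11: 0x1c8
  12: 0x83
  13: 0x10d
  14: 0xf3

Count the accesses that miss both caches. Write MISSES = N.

MISSES = 8

0: 0x108 (blk 33, set 1) → MISS  vc=[]
1: 0x10c (blk 33, set 1) → L1-HIT  vc=[]
2: 0x1f7 (blk 62, set 6) → MISS  vc=[]
3: 0x1ca (blk 57, set 1) → MISS  vc=[33]
4: 0x145 (blk 40, set 0) → MISS  vc=[33]
5: 0x108 (blk 33, set 1) → VC-HIT  vc=[57]
6: 0x108 (blk 33, set 1) → L1-HIT  vc=[57]
7: 0x145 (blk 40, set 0) → L1-HIT  vc=[57]
8: 0xc5 (blk 24, set 0) → MISS  vc=[57, 40]
9: 0x1f7 (blk 62, set 6) → L1-HIT  vc=[57, 40]
10: 0x187 (blk 48, set 0) → MISS  vc=[57, 40, 24]
11: 0x1c8 (blk 57, set 1) → VC-HIT  vc=[33, 40, 24]
12: 0x83 (blk 16, set 0) → MISS  vc=[33, 40, 24, 48]
13: 0x10d (blk 33, set 1) → VC-HIT  vc=[57, 40, 24, 48]
14: 0xf3 (blk 30, set 6) → MISS  vc=[40, 24, 48, 62]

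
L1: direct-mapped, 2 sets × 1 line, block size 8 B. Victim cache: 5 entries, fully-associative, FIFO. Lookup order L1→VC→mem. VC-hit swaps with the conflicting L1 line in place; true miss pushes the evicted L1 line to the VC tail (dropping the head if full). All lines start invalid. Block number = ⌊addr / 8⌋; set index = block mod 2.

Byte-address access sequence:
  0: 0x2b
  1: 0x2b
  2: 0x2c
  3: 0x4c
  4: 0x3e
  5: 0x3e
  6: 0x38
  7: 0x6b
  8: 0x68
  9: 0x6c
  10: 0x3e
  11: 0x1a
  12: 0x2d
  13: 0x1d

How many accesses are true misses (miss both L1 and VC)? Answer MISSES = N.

MISSES = 5

#0 0x2b→b5/s1 MISS; vc=[]
#1 0x2b→b5/s1 L1-HIT; vc=[]
#2 0x2c→b5/s1 L1-HIT; vc=[]
#3 0x4c→b9/s1 MISS; vc=[5]
#4 0x3e→b7/s1 MISS; vc=[5,9]
#5 0x3e→b7/s1 L1-HIT; vc=[5,9]
#6 0x38→b7/s1 L1-HIT; vc=[5,9]
#7 0x6b→b13/s1 MISS; vc=[5,9,7]
#8 0x68→b13/s1 L1-HIT; vc=[5,9,7]
#9 0x6c→b13/s1 L1-HIT; vc=[5,9,7]
#10 0x3e→b7/s1 VC-HIT; vc=[5,9,13]
#11 0x1a→b3/s1 MISS; vc=[5,9,13,7]
#12 0x2d→b5/s1 VC-HIT; vc=[3,9,13,7]
#13 0x1d→b3/s1 VC-HIT; vc=[5,9,13,7]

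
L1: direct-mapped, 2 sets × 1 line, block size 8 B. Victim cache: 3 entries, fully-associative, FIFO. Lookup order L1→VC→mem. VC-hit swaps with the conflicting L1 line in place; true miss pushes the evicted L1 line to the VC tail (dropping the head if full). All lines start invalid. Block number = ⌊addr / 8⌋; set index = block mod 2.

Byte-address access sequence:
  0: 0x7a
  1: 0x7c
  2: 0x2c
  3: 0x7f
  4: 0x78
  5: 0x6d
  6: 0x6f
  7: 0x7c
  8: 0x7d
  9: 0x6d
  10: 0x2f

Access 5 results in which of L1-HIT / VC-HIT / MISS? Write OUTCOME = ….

#0 0x7a→b15/s1 MISS; vc=[]
#1 0x7c→b15/s1 L1-HIT; vc=[]
#2 0x2c→b5/s1 MISS; vc=[15]
#3 0x7f→b15/s1 VC-HIT; vc=[5]
#4 0x78→b15/s1 L1-HIT; vc=[5]
#5 0x6d→b13/s1 MISS; vc=[5,15]
#6 0x6f→b13/s1 L1-HIT; vc=[5,15]
#7 0x7c→b15/s1 VC-HIT; vc=[5,13]
#8 0x7d→b15/s1 L1-HIT; vc=[5,13]
#9 0x6d→b13/s1 VC-HIT; vc=[5,15]
#10 0x2f→b5/s1 VC-HIT; vc=[13,15]

OUTCOME = MISS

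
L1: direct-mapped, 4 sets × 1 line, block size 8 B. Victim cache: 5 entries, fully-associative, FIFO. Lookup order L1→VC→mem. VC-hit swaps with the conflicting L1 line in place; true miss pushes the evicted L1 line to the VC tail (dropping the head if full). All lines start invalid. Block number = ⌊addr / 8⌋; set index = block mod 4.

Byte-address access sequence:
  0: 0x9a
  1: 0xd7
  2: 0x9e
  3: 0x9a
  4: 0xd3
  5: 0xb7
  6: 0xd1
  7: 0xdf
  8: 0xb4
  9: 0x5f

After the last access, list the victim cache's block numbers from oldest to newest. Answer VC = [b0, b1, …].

  [0] addr=0x9a blk=19 s=3: MISS | VC []
  [1] addr=0xd7 blk=26 s=2: MISS | VC []
  [2] addr=0x9e blk=19 s=3: L1-HIT | VC []
  [3] addr=0x9a blk=19 s=3: L1-HIT | VC []
  [4] addr=0xd3 blk=26 s=2: L1-HIT | VC []
  [5] addr=0xb7 blk=22 s=2: MISS | VC [26]
  [6] addr=0xd1 blk=26 s=2: VC-HIT | VC [22]
  [7] addr=0xdf blk=27 s=3: MISS | VC [22, 19]
  [8] addr=0xb4 blk=22 s=2: VC-HIT | VC [26, 19]
  [9] addr=0x5f blk=11 s=3: MISS | VC [26, 19, 27]

VC = [26, 19, 27]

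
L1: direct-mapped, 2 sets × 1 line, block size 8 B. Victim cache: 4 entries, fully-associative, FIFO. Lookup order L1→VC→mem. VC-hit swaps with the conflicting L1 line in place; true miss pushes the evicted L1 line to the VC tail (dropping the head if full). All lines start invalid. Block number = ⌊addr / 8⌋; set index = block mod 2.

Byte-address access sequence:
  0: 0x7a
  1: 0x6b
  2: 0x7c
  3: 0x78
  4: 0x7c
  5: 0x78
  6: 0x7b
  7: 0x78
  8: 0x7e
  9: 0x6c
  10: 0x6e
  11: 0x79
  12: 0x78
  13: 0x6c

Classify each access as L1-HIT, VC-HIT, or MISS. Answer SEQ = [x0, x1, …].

  [0] addr=0x7a blk=15 s=1: MISS | VC []
  [1] addr=0x6b blk=13 s=1: MISS | VC [15]
  [2] addr=0x7c blk=15 s=1: VC-HIT | VC [13]
  [3] addr=0x78 blk=15 s=1: L1-HIT | VC [13]
  [4] addr=0x7c blk=15 s=1: L1-HIT | VC [13]
  [5] addr=0x78 blk=15 s=1: L1-HIT | VC [13]
  [6] addr=0x7b blk=15 s=1: L1-HIT | VC [13]
  [7] addr=0x78 blk=15 s=1: L1-HIT | VC [13]
  [8] addr=0x7e blk=15 s=1: L1-HIT | VC [13]
  [9] addr=0x6c blk=13 s=1: VC-HIT | VC [15]
  [10] addr=0x6e blk=13 s=1: L1-HIT | VC [15]
  [11] addr=0x79 blk=15 s=1: VC-HIT | VC [13]
  [12] addr=0x78 blk=15 s=1: L1-HIT | VC [13]
  [13] addr=0x6c blk=13 s=1: VC-HIT | VC [15]

SEQ = [MISS, MISS, VC-HIT, L1-HIT, L1-HIT, L1-HIT, L1-HIT, L1-HIT, L1-HIT, VC-HIT, L1-HIT, VC-HIT, L1-HIT, VC-HIT]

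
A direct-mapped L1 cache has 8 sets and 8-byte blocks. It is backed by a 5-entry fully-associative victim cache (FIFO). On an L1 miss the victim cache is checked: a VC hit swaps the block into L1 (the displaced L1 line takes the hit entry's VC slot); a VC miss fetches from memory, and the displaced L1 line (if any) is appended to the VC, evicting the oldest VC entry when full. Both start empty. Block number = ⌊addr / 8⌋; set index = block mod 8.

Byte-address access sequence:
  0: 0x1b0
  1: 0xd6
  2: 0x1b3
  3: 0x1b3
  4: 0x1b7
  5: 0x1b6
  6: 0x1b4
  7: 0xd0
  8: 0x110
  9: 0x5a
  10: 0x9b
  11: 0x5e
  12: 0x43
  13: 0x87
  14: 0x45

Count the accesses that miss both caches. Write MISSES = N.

  [0] addr=0x1b0 blk=54 s=6: MISS | VC []
  [1] addr=0xd6 blk=26 s=2: MISS | VC []
  [2] addr=0x1b3 blk=54 s=6: L1-HIT | VC []
  [3] addr=0x1b3 blk=54 s=6: L1-HIT | VC []
  [4] addr=0x1b7 blk=54 s=6: L1-HIT | VC []
  [5] addr=0x1b6 blk=54 s=6: L1-HIT | VC []
  [6] addr=0x1b4 blk=54 s=6: L1-HIT | VC []
  [7] addr=0xd0 blk=26 s=2: L1-HIT | VC []
  [8] addr=0x110 blk=34 s=2: MISS | VC [26]
  [9] addr=0x5a blk=11 s=3: MISS | VC [26]
  [10] addr=0x9b blk=19 s=3: MISS | VC [26, 11]
  [11] addr=0x5e blk=11 s=3: VC-HIT | VC [26, 19]
  [12] addr=0x43 blk=8 s=0: MISS | VC [26, 19]
  [13] addr=0x87 blk=16 s=0: MISS | VC [26, 19, 8]
  [14] addr=0x45 blk=8 s=0: VC-HIT | VC [26, 19, 16]

MISSES = 7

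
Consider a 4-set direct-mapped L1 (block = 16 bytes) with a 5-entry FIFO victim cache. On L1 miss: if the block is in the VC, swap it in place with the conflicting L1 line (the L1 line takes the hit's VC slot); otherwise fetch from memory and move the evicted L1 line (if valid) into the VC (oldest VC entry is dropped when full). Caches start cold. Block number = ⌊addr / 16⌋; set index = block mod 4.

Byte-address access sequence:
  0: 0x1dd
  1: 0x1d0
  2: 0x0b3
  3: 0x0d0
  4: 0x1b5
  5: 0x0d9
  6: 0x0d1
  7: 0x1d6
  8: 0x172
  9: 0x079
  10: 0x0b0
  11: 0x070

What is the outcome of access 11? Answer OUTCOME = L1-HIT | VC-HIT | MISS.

OUTCOME = VC-HIT

0: 0x1dd (blk 29, set 1) → MISS  vc=[]
1: 0x1d0 (blk 29, set 1) → L1-HIT  vc=[]
2: 0xb3 (blk 11, set 3) → MISS  vc=[]
3: 0xd0 (blk 13, set 1) → MISS  vc=[29]
4: 0x1b5 (blk 27, set 3) → MISS  vc=[29, 11]
5: 0xd9 (blk 13, set 1) → L1-HIT  vc=[29, 11]
6: 0xd1 (blk 13, set 1) → L1-HIT  vc=[29, 11]
7: 0x1d6 (blk 29, set 1) → VC-HIT  vc=[13, 11]
8: 0x172 (blk 23, set 3) → MISS  vc=[13, 11, 27]
9: 0x79 (blk 7, set 3) → MISS  vc=[13, 11, 27, 23]
10: 0xb0 (blk 11, set 3) → VC-HIT  vc=[13, 7, 27, 23]
11: 0x70 (blk 7, set 3) → VC-HIT  vc=[13, 11, 27, 23]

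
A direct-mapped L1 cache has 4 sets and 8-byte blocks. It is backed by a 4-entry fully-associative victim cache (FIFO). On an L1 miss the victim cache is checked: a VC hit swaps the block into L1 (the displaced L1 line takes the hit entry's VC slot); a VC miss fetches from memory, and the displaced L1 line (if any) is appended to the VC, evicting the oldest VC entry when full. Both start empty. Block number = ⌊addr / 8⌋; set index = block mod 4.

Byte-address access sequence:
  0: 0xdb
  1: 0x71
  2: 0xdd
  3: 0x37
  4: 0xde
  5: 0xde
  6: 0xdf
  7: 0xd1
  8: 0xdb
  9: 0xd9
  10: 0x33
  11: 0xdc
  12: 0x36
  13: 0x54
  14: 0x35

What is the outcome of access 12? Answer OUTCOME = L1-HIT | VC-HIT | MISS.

OUTCOME = L1-HIT

0: 0xdb (blk 27, set 3) → MISS  vc=[]
1: 0x71 (blk 14, set 2) → MISS  vc=[]
2: 0xdd (blk 27, set 3) → L1-HIT  vc=[]
3: 0x37 (blk 6, set 2) → MISS  vc=[14]
4: 0xde (blk 27, set 3) → L1-HIT  vc=[14]
5: 0xde (blk 27, set 3) → L1-HIT  vc=[14]
6: 0xdf (blk 27, set 3) → L1-HIT  vc=[14]
7: 0xd1 (blk 26, set 2) → MISS  vc=[14, 6]
8: 0xdb (blk 27, set 3) → L1-HIT  vc=[14, 6]
9: 0xd9 (blk 27, set 3) → L1-HIT  vc=[14, 6]
10: 0x33 (blk 6, set 2) → VC-HIT  vc=[14, 26]
11: 0xdc (blk 27, set 3) → L1-HIT  vc=[14, 26]
12: 0x36 (blk 6, set 2) → L1-HIT  vc=[14, 26]
13: 0x54 (blk 10, set 2) → MISS  vc=[14, 26, 6]
14: 0x35 (blk 6, set 2) → VC-HIT  vc=[14, 26, 10]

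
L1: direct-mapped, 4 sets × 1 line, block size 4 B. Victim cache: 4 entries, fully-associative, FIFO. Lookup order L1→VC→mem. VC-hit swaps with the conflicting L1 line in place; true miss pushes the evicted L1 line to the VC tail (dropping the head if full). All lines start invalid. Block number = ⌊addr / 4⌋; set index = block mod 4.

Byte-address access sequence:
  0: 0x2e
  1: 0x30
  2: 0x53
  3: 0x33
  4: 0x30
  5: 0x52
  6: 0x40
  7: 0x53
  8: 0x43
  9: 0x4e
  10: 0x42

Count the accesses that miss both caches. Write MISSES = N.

0: 0x2e (blk 11, set 3) → MISS  vc=[]
1: 0x30 (blk 12, set 0) → MISS  vc=[]
2: 0x53 (blk 20, set 0) → MISS  vc=[12]
3: 0x33 (blk 12, set 0) → VC-HIT  vc=[20]
4: 0x30 (blk 12, set 0) → L1-HIT  vc=[20]
5: 0x52 (blk 20, set 0) → VC-HIT  vc=[12]
6: 0x40 (blk 16, set 0) → MISS  vc=[12, 20]
7: 0x53 (blk 20, set 0) → VC-HIT  vc=[12, 16]
8: 0x43 (blk 16, set 0) → VC-HIT  vc=[12, 20]
9: 0x4e (blk 19, set 3) → MISS  vc=[12, 20, 11]
10: 0x42 (blk 16, set 0) → L1-HIT  vc=[12, 20, 11]

MISSES = 5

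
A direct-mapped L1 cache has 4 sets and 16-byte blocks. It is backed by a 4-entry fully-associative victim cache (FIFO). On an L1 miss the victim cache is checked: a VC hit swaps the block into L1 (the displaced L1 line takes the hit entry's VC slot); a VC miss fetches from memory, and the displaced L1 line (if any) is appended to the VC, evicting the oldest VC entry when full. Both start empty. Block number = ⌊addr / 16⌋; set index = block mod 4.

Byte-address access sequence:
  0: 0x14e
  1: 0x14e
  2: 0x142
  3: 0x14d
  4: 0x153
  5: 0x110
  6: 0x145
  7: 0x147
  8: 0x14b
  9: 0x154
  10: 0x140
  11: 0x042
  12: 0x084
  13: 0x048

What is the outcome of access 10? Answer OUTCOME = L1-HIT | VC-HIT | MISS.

#0 0x14e→b20/s0 MISS; vc=[]
#1 0x14e→b20/s0 L1-HIT; vc=[]
#2 0x142→b20/s0 L1-HIT; vc=[]
#3 0x14d→b20/s0 L1-HIT; vc=[]
#4 0x153→b21/s1 MISS; vc=[]
#5 0x110→b17/s1 MISS; vc=[21]
#6 0x145→b20/s0 L1-HIT; vc=[21]
#7 0x147→b20/s0 L1-HIT; vc=[21]
#8 0x14b→b20/s0 L1-HIT; vc=[21]
#9 0x154→b21/s1 VC-HIT; vc=[17]
#10 0x140→b20/s0 L1-HIT; vc=[17]
#11 0x42→b4/s0 MISS; vc=[17,20]
#12 0x84→b8/s0 MISS; vc=[17,20,4]
#13 0x48→b4/s0 VC-HIT; vc=[17,20,8]

OUTCOME = L1-HIT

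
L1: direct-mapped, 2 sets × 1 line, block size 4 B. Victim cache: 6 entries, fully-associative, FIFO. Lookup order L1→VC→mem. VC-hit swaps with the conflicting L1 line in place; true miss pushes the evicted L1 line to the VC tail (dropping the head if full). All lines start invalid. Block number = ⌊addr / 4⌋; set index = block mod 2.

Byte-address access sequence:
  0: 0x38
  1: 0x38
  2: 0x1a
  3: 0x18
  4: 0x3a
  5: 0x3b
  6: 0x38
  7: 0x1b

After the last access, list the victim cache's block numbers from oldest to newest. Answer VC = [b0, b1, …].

  [0] addr=0x38 blk=14 s=0: MISS | VC []
  [1] addr=0x38 blk=14 s=0: L1-HIT | VC []
  [2] addr=0x1a blk=6 s=0: MISS | VC [14]
  [3] addr=0x18 blk=6 s=0: L1-HIT | VC [14]
  [4] addr=0x3a blk=14 s=0: VC-HIT | VC [6]
  [5] addr=0x3b blk=14 s=0: L1-HIT | VC [6]
  [6] addr=0x38 blk=14 s=0: L1-HIT | VC [6]
  [7] addr=0x1b blk=6 s=0: VC-HIT | VC [14]

VC = [14]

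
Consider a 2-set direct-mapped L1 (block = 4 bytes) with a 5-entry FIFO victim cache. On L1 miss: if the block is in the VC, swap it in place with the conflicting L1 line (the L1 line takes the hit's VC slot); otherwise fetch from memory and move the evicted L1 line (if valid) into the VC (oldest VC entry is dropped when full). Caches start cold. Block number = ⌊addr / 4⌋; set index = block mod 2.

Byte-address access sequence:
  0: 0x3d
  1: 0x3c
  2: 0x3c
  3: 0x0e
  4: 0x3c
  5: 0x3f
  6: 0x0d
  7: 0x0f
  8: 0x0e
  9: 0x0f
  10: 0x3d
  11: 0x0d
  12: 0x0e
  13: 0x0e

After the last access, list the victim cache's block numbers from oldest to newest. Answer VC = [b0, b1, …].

0: 0x3d (blk 15, set 1) → MISS  vc=[]
1: 0x3c (blk 15, set 1) → L1-HIT  vc=[]
2: 0x3c (blk 15, set 1) → L1-HIT  vc=[]
3: 0xe (blk 3, set 1) → MISS  vc=[15]
4: 0x3c (blk 15, set 1) → VC-HIT  vc=[3]
5: 0x3f (blk 15, set 1) → L1-HIT  vc=[3]
6: 0xd (blk 3, set 1) → VC-HIT  vc=[15]
7: 0xf (blk 3, set 1) → L1-HIT  vc=[15]
8: 0xe (blk 3, set 1) → L1-HIT  vc=[15]
9: 0xf (blk 3, set 1) → L1-HIT  vc=[15]
10: 0x3d (blk 15, set 1) → VC-HIT  vc=[3]
11: 0xd (blk 3, set 1) → VC-HIT  vc=[15]
12: 0xe (blk 3, set 1) → L1-HIT  vc=[15]
13: 0xe (blk 3, set 1) → L1-HIT  vc=[15]

VC = [15]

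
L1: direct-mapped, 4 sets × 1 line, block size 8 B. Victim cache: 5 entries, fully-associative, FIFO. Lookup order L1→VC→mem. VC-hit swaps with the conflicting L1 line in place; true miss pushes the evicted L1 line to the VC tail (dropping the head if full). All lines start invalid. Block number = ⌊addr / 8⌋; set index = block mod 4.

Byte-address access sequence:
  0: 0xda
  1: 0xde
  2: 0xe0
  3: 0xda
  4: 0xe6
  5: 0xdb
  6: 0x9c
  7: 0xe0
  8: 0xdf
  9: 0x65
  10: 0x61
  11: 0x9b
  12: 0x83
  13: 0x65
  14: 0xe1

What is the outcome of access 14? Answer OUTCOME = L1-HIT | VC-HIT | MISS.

OUTCOME = VC-HIT

  [0] addr=0xda blk=27 s=3: MISS | VC []
  [1] addr=0xde blk=27 s=3: L1-HIT | VC []
  [2] addr=0xe0 blk=28 s=0: MISS | VC []
  [3] addr=0xda blk=27 s=3: L1-HIT | VC []
  [4] addr=0xe6 blk=28 s=0: L1-HIT | VC []
  [5] addr=0xdb blk=27 s=3: L1-HIT | VC []
  [6] addr=0x9c blk=19 s=3: MISS | VC [27]
  [7] addr=0xe0 blk=28 s=0: L1-HIT | VC [27]
  [8] addr=0xdf blk=27 s=3: VC-HIT | VC [19]
  [9] addr=0x65 blk=12 s=0: MISS | VC [19, 28]
  [10] addr=0x61 blk=12 s=0: L1-HIT | VC [19, 28]
  [11] addr=0x9b blk=19 s=3: VC-HIT | VC [27, 28]
  [12] addr=0x83 blk=16 s=0: MISS | VC [27, 28, 12]
  [13] addr=0x65 blk=12 s=0: VC-HIT | VC [27, 28, 16]
  [14] addr=0xe1 blk=28 s=0: VC-HIT | VC [27, 12, 16]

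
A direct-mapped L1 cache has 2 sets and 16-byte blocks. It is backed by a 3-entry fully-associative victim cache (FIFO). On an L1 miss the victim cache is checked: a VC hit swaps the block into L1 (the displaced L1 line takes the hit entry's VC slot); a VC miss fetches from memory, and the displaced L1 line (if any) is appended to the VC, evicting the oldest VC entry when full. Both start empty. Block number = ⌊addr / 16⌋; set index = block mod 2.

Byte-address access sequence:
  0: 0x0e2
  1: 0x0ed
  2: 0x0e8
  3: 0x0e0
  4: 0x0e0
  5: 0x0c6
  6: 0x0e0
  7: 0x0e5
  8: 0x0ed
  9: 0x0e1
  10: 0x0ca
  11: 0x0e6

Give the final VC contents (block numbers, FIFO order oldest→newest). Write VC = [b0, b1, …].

#0 0xe2→b14/s0 MISS; vc=[]
#1 0xed→b14/s0 L1-HIT; vc=[]
#2 0xe8→b14/s0 L1-HIT; vc=[]
#3 0xe0→b14/s0 L1-HIT; vc=[]
#4 0xe0→b14/s0 L1-HIT; vc=[]
#5 0xc6→b12/s0 MISS; vc=[14]
#6 0xe0→b14/s0 VC-HIT; vc=[12]
#7 0xe5→b14/s0 L1-HIT; vc=[12]
#8 0xed→b14/s0 L1-HIT; vc=[12]
#9 0xe1→b14/s0 L1-HIT; vc=[12]
#10 0xca→b12/s0 VC-HIT; vc=[14]
#11 0xe6→b14/s0 VC-HIT; vc=[12]

VC = [12]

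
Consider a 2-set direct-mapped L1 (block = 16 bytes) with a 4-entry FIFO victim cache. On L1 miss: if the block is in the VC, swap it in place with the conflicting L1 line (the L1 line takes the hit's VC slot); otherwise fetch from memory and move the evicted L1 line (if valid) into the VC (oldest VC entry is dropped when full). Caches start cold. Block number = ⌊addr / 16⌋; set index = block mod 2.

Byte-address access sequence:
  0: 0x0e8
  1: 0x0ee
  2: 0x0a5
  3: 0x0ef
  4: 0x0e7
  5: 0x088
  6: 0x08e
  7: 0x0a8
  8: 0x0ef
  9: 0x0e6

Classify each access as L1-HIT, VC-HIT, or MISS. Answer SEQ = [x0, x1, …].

  [0] addr=0xe8 blk=14 s=0: MISS | VC []
  [1] addr=0xee blk=14 s=0: L1-HIT | VC []
  [2] addr=0xa5 blk=10 s=0: MISS | VC [14]
  [3] addr=0xef blk=14 s=0: VC-HIT | VC [10]
  [4] addr=0xe7 blk=14 s=0: L1-HIT | VC [10]
  [5] addr=0x88 blk=8 s=0: MISS | VC [10, 14]
  [6] addr=0x8e blk=8 s=0: L1-HIT | VC [10, 14]
  [7] addr=0xa8 blk=10 s=0: VC-HIT | VC [8, 14]
  [8] addr=0xef blk=14 s=0: VC-HIT | VC [8, 10]
  [9] addr=0xe6 blk=14 s=0: L1-HIT | VC [8, 10]

SEQ = [MISS, L1-HIT, MISS, VC-HIT, L1-HIT, MISS, L1-HIT, VC-HIT, VC-HIT, L1-HIT]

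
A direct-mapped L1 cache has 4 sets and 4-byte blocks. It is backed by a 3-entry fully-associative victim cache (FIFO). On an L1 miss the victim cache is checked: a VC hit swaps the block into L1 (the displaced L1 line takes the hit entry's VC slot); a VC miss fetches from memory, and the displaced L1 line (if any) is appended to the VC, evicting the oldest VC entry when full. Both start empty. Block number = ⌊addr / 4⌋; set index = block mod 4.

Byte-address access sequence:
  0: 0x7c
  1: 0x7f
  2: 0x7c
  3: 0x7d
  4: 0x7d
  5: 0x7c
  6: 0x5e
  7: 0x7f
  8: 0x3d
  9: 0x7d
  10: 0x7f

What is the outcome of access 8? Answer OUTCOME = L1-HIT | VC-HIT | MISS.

  [0] addr=0x7c blk=31 s=3: MISS | VC []
  [1] addr=0x7f blk=31 s=3: L1-HIT | VC []
  [2] addr=0x7c blk=31 s=3: L1-HIT | VC []
  [3] addr=0x7d blk=31 s=3: L1-HIT | VC []
  [4] addr=0x7d blk=31 s=3: L1-HIT | VC []
  [5] addr=0x7c blk=31 s=3: L1-HIT | VC []
  [6] addr=0x5e blk=23 s=3: MISS | VC [31]
  [7] addr=0x7f blk=31 s=3: VC-HIT | VC [23]
  [8] addr=0x3d blk=15 s=3: MISS | VC [23, 31]
  [9] addr=0x7d blk=31 s=3: VC-HIT | VC [23, 15]
  [10] addr=0x7f blk=31 s=3: L1-HIT | VC [23, 15]

OUTCOME = MISS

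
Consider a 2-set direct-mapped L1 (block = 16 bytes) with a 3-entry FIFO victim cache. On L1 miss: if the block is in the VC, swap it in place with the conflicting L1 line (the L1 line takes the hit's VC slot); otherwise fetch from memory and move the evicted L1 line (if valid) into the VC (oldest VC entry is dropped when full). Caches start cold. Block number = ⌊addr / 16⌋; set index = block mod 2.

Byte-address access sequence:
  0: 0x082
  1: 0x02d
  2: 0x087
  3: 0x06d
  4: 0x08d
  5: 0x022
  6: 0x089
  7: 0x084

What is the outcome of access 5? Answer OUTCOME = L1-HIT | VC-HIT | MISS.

OUTCOME = VC-HIT

  [0] addr=0x82 blk=8 s=0: MISS | VC []
  [1] addr=0x2d blk=2 s=0: MISS | VC [8]
  [2] addr=0x87 blk=8 s=0: VC-HIT | VC [2]
  [3] addr=0x6d blk=6 s=0: MISS | VC [2, 8]
  [4] addr=0x8d blk=8 s=0: VC-HIT | VC [2, 6]
  [5] addr=0x22 blk=2 s=0: VC-HIT | VC [8, 6]
  [6] addr=0x89 blk=8 s=0: VC-HIT | VC [2, 6]
  [7] addr=0x84 blk=8 s=0: L1-HIT | VC [2, 6]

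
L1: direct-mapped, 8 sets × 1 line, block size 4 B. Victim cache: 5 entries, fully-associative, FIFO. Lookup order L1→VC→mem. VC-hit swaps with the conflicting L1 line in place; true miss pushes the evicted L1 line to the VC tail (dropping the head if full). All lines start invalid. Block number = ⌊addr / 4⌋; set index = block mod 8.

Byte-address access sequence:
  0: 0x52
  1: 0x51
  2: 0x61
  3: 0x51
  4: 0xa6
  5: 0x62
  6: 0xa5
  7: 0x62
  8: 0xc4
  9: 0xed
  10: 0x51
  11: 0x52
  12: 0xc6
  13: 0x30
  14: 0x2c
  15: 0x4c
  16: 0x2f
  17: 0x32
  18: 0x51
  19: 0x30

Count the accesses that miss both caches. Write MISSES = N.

0: 0x52 (blk 20, set 4) → MISS  vc=[]
1: 0x51 (blk 20, set 4) → L1-HIT  vc=[]
2: 0x61 (blk 24, set 0) → MISS  vc=[]
3: 0x51 (blk 20, set 4) → L1-HIT  vc=[]
4: 0xa6 (blk 41, set 1) → MISS  vc=[]
5: 0x62 (blk 24, set 0) → L1-HIT  vc=[]
6: 0xa5 (blk 41, set 1) → L1-HIT  vc=[]
7: 0x62 (blk 24, set 0) → L1-HIT  vc=[]
8: 0xc4 (blk 49, set 1) → MISS  vc=[41]
9: 0xed (blk 59, set 3) → MISS  vc=[41]
10: 0x51 (blk 20, set 4) → L1-HIT  vc=[41]
11: 0x52 (blk 20, set 4) → L1-HIT  vc=[41]
12: 0xc6 (blk 49, set 1) → L1-HIT  vc=[41]
13: 0x30 (blk 12, set 4) → MISS  vc=[41, 20]
14: 0x2c (blk 11, set 3) → MISS  vc=[41, 20, 59]
15: 0x4c (blk 19, set 3) → MISS  vc=[41, 20, 59, 11]
16: 0x2f (blk 11, set 3) → VC-HIT  vc=[41, 20, 59, 19]
17: 0x32 (blk 12, set 4) → L1-HIT  vc=[41, 20, 59, 19]
18: 0x51 (blk 20, set 4) → VC-HIT  vc=[41, 12, 59, 19]
19: 0x30 (blk 12, set 4) → VC-HIT  vc=[41, 20, 59, 19]

MISSES = 8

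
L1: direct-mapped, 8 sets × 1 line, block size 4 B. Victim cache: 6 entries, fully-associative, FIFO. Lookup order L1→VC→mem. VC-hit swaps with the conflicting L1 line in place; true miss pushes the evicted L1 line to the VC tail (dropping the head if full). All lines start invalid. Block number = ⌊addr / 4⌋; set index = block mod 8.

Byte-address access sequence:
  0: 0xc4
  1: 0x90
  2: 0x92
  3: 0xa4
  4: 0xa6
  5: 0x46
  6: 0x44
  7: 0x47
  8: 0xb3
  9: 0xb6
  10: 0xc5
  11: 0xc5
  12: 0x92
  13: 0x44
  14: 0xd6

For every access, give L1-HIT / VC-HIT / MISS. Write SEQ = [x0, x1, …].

SEQ = [MISS, MISS, L1-HIT, MISS, L1-HIT, MISS, L1-HIT, L1-HIT, MISS, MISS, VC-HIT, L1-HIT, VC-HIT, VC-HIT, MISS]

0: 0xc4 (blk 49, set 1) → MISS  vc=[]
1: 0x90 (blk 36, set 4) → MISS  vc=[]
2: 0x92 (blk 36, set 4) → L1-HIT  vc=[]
3: 0xa4 (blk 41, set 1) → MISS  vc=[49]
4: 0xa6 (blk 41, set 1) → L1-HIT  vc=[49]
5: 0x46 (blk 17, set 1) → MISS  vc=[49, 41]
6: 0x44 (blk 17, set 1) → L1-HIT  vc=[49, 41]
7: 0x47 (blk 17, set 1) → L1-HIT  vc=[49, 41]
8: 0xb3 (blk 44, set 4) → MISS  vc=[49, 41, 36]
9: 0xb6 (blk 45, set 5) → MISS  vc=[49, 41, 36]
10: 0xc5 (blk 49, set 1) → VC-HIT  vc=[17, 41, 36]
11: 0xc5 (blk 49, set 1) → L1-HIT  vc=[17, 41, 36]
12: 0x92 (blk 36, set 4) → VC-HIT  vc=[17, 41, 44]
13: 0x44 (blk 17, set 1) → VC-HIT  vc=[49, 41, 44]
14: 0xd6 (blk 53, set 5) → MISS  vc=[49, 41, 44, 45]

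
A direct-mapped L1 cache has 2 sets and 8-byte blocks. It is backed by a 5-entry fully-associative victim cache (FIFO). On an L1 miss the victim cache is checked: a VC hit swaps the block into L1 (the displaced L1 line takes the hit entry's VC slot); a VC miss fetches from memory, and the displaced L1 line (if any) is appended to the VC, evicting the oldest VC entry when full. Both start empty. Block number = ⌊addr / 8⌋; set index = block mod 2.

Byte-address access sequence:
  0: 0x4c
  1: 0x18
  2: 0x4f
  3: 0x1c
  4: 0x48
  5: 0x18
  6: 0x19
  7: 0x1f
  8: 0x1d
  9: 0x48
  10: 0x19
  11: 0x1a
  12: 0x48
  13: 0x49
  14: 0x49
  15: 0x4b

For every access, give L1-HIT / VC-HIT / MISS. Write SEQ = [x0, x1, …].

  [0] addr=0x4c blk=9 s=1: MISS | VC []
  [1] addr=0x18 blk=3 s=1: MISS | VC [9]
  [2] addr=0x4f blk=9 s=1: VC-HIT | VC [3]
  [3] addr=0x1c blk=3 s=1: VC-HIT | VC [9]
  [4] addr=0x48 blk=9 s=1: VC-HIT | VC [3]
  [5] addr=0x18 blk=3 s=1: VC-HIT | VC [9]
  [6] addr=0x19 blk=3 s=1: L1-HIT | VC [9]
  [7] addr=0x1f blk=3 s=1: L1-HIT | VC [9]
  [8] addr=0x1d blk=3 s=1: L1-HIT | VC [9]
  [9] addr=0x48 blk=9 s=1: VC-HIT | VC [3]
  [10] addr=0x19 blk=3 s=1: VC-HIT | VC [9]
  [11] addr=0x1a blk=3 s=1: L1-HIT | VC [9]
  [12] addr=0x48 blk=9 s=1: VC-HIT | VC [3]
  [13] addr=0x49 blk=9 s=1: L1-HIT | VC [3]
  [14] addr=0x49 blk=9 s=1: L1-HIT | VC [3]
  [15] addr=0x4b blk=9 s=1: L1-HIT | VC [3]

SEQ = [MISS, MISS, VC-HIT, VC-HIT, VC-HIT, VC-HIT, L1-HIT, L1-HIT, L1-HIT, VC-HIT, VC-HIT, L1-HIT, VC-HIT, L1-HIT, L1-HIT, L1-HIT]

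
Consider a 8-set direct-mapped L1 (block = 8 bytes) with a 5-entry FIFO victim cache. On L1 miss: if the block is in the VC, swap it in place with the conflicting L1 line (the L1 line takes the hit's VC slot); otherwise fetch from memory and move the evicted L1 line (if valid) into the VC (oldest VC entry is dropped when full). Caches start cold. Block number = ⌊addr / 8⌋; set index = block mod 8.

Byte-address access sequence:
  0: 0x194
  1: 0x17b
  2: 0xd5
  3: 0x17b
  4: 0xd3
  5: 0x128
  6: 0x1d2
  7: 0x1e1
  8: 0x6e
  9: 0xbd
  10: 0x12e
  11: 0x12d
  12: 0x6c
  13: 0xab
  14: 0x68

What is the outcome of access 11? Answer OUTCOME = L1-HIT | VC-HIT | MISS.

0: 0x194 (blk 50, set 2) → MISS  vc=[]
1: 0x17b (blk 47, set 7) → MISS  vc=[]
2: 0xd5 (blk 26, set 2) → MISS  vc=[50]
3: 0x17b (blk 47, set 7) → L1-HIT  vc=[50]
4: 0xd3 (blk 26, set 2) → L1-HIT  vc=[50]
5: 0x128 (blk 37, set 5) → MISS  vc=[50]
6: 0x1d2 (blk 58, set 2) → MISS  vc=[50, 26]
7: 0x1e1 (blk 60, set 4) → MISS  vc=[50, 26]
8: 0x6e (blk 13, set 5) → MISS  vc=[50, 26, 37]
9: 0xbd (blk 23, set 7) → MISS  vc=[50, 26, 37, 47]
10: 0x12e (blk 37, set 5) → VC-HIT  vc=[50, 26, 13, 47]
11: 0x12d (blk 37, set 5) → L1-HIT  vc=[50, 26, 13, 47]
12: 0x6c (blk 13, set 5) → VC-HIT  vc=[50, 26, 37, 47]
13: 0xab (blk 21, set 5) → MISS  vc=[50, 26, 37, 47, 13]
14: 0x68 (blk 13, set 5) → VC-HIT  vc=[50, 26, 37, 47, 21]

OUTCOME = L1-HIT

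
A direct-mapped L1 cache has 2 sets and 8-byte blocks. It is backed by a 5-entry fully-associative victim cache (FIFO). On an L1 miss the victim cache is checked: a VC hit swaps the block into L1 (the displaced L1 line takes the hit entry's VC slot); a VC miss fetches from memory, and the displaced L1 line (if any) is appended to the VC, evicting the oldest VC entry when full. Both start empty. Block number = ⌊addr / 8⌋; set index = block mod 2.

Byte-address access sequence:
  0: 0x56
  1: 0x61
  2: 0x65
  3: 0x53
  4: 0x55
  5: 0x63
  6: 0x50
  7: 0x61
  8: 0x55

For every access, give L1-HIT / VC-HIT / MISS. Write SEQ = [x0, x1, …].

SEQ = [MISS, MISS, L1-HIT, VC-HIT, L1-HIT, VC-HIT, VC-HIT, VC-HIT, VC-HIT]

0: 0x56 (blk 10, set 0) → MISS  vc=[]
1: 0x61 (blk 12, set 0) → MISS  vc=[10]
2: 0x65 (blk 12, set 0) → L1-HIT  vc=[10]
3: 0x53 (blk 10, set 0) → VC-HIT  vc=[12]
4: 0x55 (blk 10, set 0) → L1-HIT  vc=[12]
5: 0x63 (blk 12, set 0) → VC-HIT  vc=[10]
6: 0x50 (blk 10, set 0) → VC-HIT  vc=[12]
7: 0x61 (blk 12, set 0) → VC-HIT  vc=[10]
8: 0x55 (blk 10, set 0) → VC-HIT  vc=[12]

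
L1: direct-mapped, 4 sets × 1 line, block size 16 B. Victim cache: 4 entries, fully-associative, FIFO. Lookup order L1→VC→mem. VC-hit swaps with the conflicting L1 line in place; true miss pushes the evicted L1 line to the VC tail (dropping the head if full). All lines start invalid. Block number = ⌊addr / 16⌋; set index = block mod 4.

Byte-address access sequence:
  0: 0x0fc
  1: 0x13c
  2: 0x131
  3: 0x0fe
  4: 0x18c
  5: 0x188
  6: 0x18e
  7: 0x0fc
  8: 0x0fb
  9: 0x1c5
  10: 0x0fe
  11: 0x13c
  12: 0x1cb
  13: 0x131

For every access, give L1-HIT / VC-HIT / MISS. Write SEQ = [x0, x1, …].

#0 0xfc→b15/s3 MISS; vc=[]
#1 0x13c→b19/s3 MISS; vc=[15]
#2 0x131→b19/s3 L1-HIT; vc=[15]
#3 0xfe→b15/s3 VC-HIT; vc=[19]
#4 0x18c→b24/s0 MISS; vc=[19]
#5 0x188→b24/s0 L1-HIT; vc=[19]
#6 0x18e→b24/s0 L1-HIT; vc=[19]
#7 0xfc→b15/s3 L1-HIT; vc=[19]
#8 0xfb→b15/s3 L1-HIT; vc=[19]
#9 0x1c5→b28/s0 MISS; vc=[19,24]
#10 0xfe→b15/s3 L1-HIT; vc=[19,24]
#11 0x13c→b19/s3 VC-HIT; vc=[15,24]
#12 0x1cb→b28/s0 L1-HIT; vc=[15,24]
#13 0x131→b19/s3 L1-HIT; vc=[15,24]

SEQ = [MISS, MISS, L1-HIT, VC-HIT, MISS, L1-HIT, L1-HIT, L1-HIT, L1-HIT, MISS, L1-HIT, VC-HIT, L1-HIT, L1-HIT]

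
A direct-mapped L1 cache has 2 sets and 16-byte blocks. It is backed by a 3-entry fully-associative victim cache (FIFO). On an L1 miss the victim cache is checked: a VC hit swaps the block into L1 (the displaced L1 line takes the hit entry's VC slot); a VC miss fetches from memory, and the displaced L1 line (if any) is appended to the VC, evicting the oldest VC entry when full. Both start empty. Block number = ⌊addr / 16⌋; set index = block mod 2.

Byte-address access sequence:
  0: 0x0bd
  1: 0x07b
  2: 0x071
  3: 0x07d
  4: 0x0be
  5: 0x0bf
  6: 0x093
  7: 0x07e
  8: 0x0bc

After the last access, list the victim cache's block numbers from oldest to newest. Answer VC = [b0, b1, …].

VC = [9, 7]

0: 0xbd (blk 11, set 1) → MISS  vc=[]
1: 0x7b (blk 7, set 1) → MISS  vc=[11]
2: 0x71 (blk 7, set 1) → L1-HIT  vc=[11]
3: 0x7d (blk 7, set 1) → L1-HIT  vc=[11]
4: 0xbe (blk 11, set 1) → VC-HIT  vc=[7]
5: 0xbf (blk 11, set 1) → L1-HIT  vc=[7]
6: 0x93 (blk 9, set 1) → MISS  vc=[7, 11]
7: 0x7e (blk 7, set 1) → VC-HIT  vc=[9, 11]
8: 0xbc (blk 11, set 1) → VC-HIT  vc=[9, 7]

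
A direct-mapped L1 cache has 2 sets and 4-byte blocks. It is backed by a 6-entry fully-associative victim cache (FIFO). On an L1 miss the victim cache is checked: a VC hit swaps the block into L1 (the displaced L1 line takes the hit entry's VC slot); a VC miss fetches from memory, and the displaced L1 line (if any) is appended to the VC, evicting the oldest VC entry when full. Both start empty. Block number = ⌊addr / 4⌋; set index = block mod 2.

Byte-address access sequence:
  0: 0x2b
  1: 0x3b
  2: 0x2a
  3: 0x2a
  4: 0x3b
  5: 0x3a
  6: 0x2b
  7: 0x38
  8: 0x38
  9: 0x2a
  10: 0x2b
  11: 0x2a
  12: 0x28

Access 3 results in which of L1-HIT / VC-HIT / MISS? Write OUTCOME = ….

OUTCOME = L1-HIT

  [0] addr=0x2b blk=10 s=0: MISS | VC []
  [1] addr=0x3b blk=14 s=0: MISS | VC [10]
  [2] addr=0x2a blk=10 s=0: VC-HIT | VC [14]
  [3] addr=0x2a blk=10 s=0: L1-HIT | VC [14]
  [4] addr=0x3b blk=14 s=0: VC-HIT | VC [10]
  [5] addr=0x3a blk=14 s=0: L1-HIT | VC [10]
  [6] addr=0x2b blk=10 s=0: VC-HIT | VC [14]
  [7] addr=0x38 blk=14 s=0: VC-HIT | VC [10]
  [8] addr=0x38 blk=14 s=0: L1-HIT | VC [10]
  [9] addr=0x2a blk=10 s=0: VC-HIT | VC [14]
  [10] addr=0x2b blk=10 s=0: L1-HIT | VC [14]
  [11] addr=0x2a blk=10 s=0: L1-HIT | VC [14]
  [12] addr=0x28 blk=10 s=0: L1-HIT | VC [14]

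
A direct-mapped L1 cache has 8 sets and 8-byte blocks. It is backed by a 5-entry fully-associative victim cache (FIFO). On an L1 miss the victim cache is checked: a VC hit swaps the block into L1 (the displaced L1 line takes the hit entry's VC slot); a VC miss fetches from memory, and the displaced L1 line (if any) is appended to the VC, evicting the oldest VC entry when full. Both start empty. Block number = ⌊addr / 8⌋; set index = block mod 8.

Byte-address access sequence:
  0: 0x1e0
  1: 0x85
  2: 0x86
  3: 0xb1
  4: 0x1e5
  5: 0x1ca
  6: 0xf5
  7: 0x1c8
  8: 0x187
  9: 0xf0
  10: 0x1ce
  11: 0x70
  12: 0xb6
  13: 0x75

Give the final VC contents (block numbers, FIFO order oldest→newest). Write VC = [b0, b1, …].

  [0] addr=0x1e0 blk=60 s=4: MISS | VC []
  [1] addr=0x85 blk=16 s=0: MISS | VC []
  [2] addr=0x86 blk=16 s=0: L1-HIT | VC []
  [3] addr=0xb1 blk=22 s=6: MISS | VC []
  [4] addr=0x1e5 blk=60 s=4: L1-HIT | VC []
  [5] addr=0x1ca blk=57 s=1: MISS | VC []
  [6] addr=0xf5 blk=30 s=6: MISS | VC [22]
  [7] addr=0x1c8 blk=57 s=1: L1-HIT | VC [22]
  [8] addr=0x187 blk=48 s=0: MISS | VC [22, 16]
  [9] addr=0xf0 blk=30 s=6: L1-HIT | VC [22, 16]
  [10] addr=0x1ce blk=57 s=1: L1-HIT | VC [22, 16]
  [11] addr=0x70 blk=14 s=6: MISS | VC [22, 16, 30]
  [12] addr=0xb6 blk=22 s=6: VC-HIT | VC [14, 16, 30]
  [13] addr=0x75 blk=14 s=6: VC-HIT | VC [22, 16, 30]

VC = [22, 16, 30]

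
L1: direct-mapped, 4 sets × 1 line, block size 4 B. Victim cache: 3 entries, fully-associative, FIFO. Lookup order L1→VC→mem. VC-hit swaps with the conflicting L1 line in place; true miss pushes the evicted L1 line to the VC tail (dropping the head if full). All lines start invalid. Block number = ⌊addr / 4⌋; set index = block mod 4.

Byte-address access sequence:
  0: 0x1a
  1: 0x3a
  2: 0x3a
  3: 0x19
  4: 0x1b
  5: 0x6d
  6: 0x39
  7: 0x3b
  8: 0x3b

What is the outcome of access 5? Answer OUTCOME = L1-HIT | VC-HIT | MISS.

OUTCOME = MISS

  [0] addr=0x1a blk=6 s=2: MISS | VC []
  [1] addr=0x3a blk=14 s=2: MISS | VC [6]
  [2] addr=0x3a blk=14 s=2: L1-HIT | VC [6]
  [3] addr=0x19 blk=6 s=2: VC-HIT | VC [14]
  [4] addr=0x1b blk=6 s=2: L1-HIT | VC [14]
  [5] addr=0x6d blk=27 s=3: MISS | VC [14]
  [6] addr=0x39 blk=14 s=2: VC-HIT | VC [6]
  [7] addr=0x3b blk=14 s=2: L1-HIT | VC [6]
  [8] addr=0x3b blk=14 s=2: L1-HIT | VC [6]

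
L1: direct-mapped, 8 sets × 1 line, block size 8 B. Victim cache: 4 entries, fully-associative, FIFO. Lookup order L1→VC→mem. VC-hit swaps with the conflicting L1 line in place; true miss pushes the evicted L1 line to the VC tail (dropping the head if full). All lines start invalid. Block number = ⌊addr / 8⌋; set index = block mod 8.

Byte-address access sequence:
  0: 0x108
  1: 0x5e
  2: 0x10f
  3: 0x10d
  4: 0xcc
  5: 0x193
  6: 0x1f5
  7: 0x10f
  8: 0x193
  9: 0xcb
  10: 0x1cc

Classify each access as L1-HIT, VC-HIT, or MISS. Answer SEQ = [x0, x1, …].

#0 0x108→b33/s1 MISS; vc=[]
#1 0x5e→b11/s3 MISS; vc=[]
#2 0x10f→b33/s1 L1-HIT; vc=[]
#3 0x10d→b33/s1 L1-HIT; vc=[]
#4 0xcc→b25/s1 MISS; vc=[33]
#5 0x193→b50/s2 MISS; vc=[33]
#6 0x1f5→b62/s6 MISS; vc=[33]
#7 0x10f→b33/s1 VC-HIT; vc=[25]
#8 0x193→b50/s2 L1-HIT; vc=[25]
#9 0xcb→b25/s1 VC-HIT; vc=[33]
#10 0x1cc→b57/s1 MISS; vc=[33,25]

SEQ = [MISS, MISS, L1-HIT, L1-HIT, MISS, MISS, MISS, VC-HIT, L1-HIT, VC-HIT, MISS]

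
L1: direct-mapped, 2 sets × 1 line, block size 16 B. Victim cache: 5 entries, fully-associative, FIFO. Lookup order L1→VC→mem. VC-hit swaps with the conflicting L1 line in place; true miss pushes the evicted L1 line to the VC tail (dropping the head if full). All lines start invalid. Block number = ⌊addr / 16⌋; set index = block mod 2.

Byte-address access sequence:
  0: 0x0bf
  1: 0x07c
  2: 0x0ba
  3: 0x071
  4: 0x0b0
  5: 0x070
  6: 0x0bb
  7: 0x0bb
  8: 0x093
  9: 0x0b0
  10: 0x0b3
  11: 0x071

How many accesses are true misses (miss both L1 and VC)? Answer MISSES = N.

0: 0xbf (blk 11, set 1) → MISS  vc=[]
1: 0x7c (blk 7, set 1) → MISS  vc=[11]
2: 0xba (blk 11, set 1) → VC-HIT  vc=[7]
3: 0x71 (blk 7, set 1) → VC-HIT  vc=[11]
4: 0xb0 (blk 11, set 1) → VC-HIT  vc=[7]
5: 0x70 (blk 7, set 1) → VC-HIT  vc=[11]
6: 0xbb (blk 11, set 1) → VC-HIT  vc=[7]
7: 0xbb (blk 11, set 1) → L1-HIT  vc=[7]
8: 0x93 (blk 9, set 1) → MISS  vc=[7, 11]
9: 0xb0 (blk 11, set 1) → VC-HIT  vc=[7, 9]
10: 0xb3 (blk 11, set 1) → L1-HIT  vc=[7, 9]
11: 0x71 (blk 7, set 1) → VC-HIT  vc=[11, 9]

MISSES = 3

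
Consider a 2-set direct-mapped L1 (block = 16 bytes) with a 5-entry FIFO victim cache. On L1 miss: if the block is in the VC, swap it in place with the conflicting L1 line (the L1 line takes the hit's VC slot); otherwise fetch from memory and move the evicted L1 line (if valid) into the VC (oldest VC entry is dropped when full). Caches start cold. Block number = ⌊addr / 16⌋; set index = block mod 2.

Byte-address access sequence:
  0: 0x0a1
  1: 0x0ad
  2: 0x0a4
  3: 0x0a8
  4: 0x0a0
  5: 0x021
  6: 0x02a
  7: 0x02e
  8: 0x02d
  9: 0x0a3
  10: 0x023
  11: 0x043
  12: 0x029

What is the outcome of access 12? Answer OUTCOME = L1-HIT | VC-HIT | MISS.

OUTCOME = VC-HIT

  [0] addr=0xa1 blk=10 s=0: MISS | VC []
  [1] addr=0xad blk=10 s=0: L1-HIT | VC []
  [2] addr=0xa4 blk=10 s=0: L1-HIT | VC []
  [3] addr=0xa8 blk=10 s=0: L1-HIT | VC []
  [4] addr=0xa0 blk=10 s=0: L1-HIT | VC []
  [5] addr=0x21 blk=2 s=0: MISS | VC [10]
  [6] addr=0x2a blk=2 s=0: L1-HIT | VC [10]
  [7] addr=0x2e blk=2 s=0: L1-HIT | VC [10]
  [8] addr=0x2d blk=2 s=0: L1-HIT | VC [10]
  [9] addr=0xa3 blk=10 s=0: VC-HIT | VC [2]
  [10] addr=0x23 blk=2 s=0: VC-HIT | VC [10]
  [11] addr=0x43 blk=4 s=0: MISS | VC [10, 2]
  [12] addr=0x29 blk=2 s=0: VC-HIT | VC [10, 4]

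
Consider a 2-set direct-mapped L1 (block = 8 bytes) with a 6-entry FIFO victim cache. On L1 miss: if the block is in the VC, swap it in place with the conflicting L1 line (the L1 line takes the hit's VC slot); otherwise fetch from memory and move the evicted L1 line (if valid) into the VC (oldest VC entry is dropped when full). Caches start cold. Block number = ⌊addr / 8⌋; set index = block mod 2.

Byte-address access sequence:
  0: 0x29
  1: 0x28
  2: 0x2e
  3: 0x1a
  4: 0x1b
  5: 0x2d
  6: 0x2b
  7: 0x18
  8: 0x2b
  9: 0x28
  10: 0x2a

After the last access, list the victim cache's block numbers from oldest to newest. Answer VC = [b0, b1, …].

VC = [3]

  [0] addr=0x29 blk=5 s=1: MISS | VC []
  [1] addr=0x28 blk=5 s=1: L1-HIT | VC []
  [2] addr=0x2e blk=5 s=1: L1-HIT | VC []
  [3] addr=0x1a blk=3 s=1: MISS | VC [5]
  [4] addr=0x1b blk=3 s=1: L1-HIT | VC [5]
  [5] addr=0x2d blk=5 s=1: VC-HIT | VC [3]
  [6] addr=0x2b blk=5 s=1: L1-HIT | VC [3]
  [7] addr=0x18 blk=3 s=1: VC-HIT | VC [5]
  [8] addr=0x2b blk=5 s=1: VC-HIT | VC [3]
  [9] addr=0x28 blk=5 s=1: L1-HIT | VC [3]
  [10] addr=0x2a blk=5 s=1: L1-HIT | VC [3]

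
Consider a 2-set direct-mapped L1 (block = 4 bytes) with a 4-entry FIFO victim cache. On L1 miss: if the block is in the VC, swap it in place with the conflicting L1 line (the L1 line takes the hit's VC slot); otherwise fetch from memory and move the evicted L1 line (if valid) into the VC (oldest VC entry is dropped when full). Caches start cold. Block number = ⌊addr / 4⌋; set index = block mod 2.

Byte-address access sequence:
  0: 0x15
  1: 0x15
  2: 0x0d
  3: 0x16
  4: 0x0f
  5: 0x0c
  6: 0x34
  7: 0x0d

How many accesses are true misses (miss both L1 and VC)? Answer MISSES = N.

#0 0x15→b5/s1 MISS; vc=[]
#1 0x15→b5/s1 L1-HIT; vc=[]
#2 0xd→b3/s1 MISS; vc=[5]
#3 0x16→b5/s1 VC-HIT; vc=[3]
#4 0xf→b3/s1 VC-HIT; vc=[5]
#5 0xc→b3/s1 L1-HIT; vc=[5]
#6 0x34→b13/s1 MISS; vc=[5,3]
#7 0xd→b3/s1 VC-HIT; vc=[5,13]

MISSES = 3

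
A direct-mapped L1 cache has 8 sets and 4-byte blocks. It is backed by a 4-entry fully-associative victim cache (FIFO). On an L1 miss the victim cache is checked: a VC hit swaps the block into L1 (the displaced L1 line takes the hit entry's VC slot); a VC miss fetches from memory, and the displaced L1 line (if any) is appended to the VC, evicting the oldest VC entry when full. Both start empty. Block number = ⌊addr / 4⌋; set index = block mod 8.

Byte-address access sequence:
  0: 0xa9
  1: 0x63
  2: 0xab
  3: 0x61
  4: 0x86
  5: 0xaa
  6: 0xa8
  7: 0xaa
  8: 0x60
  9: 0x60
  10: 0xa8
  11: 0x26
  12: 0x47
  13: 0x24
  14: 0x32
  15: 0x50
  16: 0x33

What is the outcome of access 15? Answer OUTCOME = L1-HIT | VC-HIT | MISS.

  [0] addr=0xa9 blk=42 s=2: MISS | VC []
  [1] addr=0x63 blk=24 s=0: MISS | VC []
  [2] addr=0xab blk=42 s=2: L1-HIT | VC []
  [3] addr=0x61 blk=24 s=0: L1-HIT | VC []
  [4] addr=0x86 blk=33 s=1: MISS | VC []
  [5] addr=0xaa blk=42 s=2: L1-HIT | VC []
  [6] addr=0xa8 blk=42 s=2: L1-HIT | VC []
  [7] addr=0xaa blk=42 s=2: L1-HIT | VC []
  [8] addr=0x60 blk=24 s=0: L1-HIT | VC []
  [9] addr=0x60 blk=24 s=0: L1-HIT | VC []
  [10] addr=0xa8 blk=42 s=2: L1-HIT | VC []
  [11] addr=0x26 blk=9 s=1: MISS | VC [33]
  [12] addr=0x47 blk=17 s=1: MISS | VC [33, 9]
  [13] addr=0x24 blk=9 s=1: VC-HIT | VC [33, 17]
  [14] addr=0x32 blk=12 s=4: MISS | VC [33, 17]
  [15] addr=0x50 blk=20 s=4: MISS | VC [33, 17, 12]
  [16] addr=0x33 blk=12 s=4: VC-HIT | VC [33, 17, 20]

OUTCOME = MISS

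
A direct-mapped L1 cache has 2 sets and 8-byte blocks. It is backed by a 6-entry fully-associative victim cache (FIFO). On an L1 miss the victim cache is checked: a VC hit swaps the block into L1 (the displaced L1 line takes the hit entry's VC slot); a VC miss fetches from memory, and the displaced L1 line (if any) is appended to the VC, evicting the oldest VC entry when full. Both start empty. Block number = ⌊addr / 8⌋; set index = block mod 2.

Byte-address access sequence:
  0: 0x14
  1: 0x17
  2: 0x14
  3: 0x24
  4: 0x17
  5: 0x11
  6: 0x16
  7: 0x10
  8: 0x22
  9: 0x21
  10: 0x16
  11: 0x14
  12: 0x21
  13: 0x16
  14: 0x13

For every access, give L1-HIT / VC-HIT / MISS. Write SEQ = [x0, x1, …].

SEQ = [MISS, L1-HIT, L1-HIT, MISS, VC-HIT, L1-HIT, L1-HIT, L1-HIT, VC-HIT, L1-HIT, VC-HIT, L1-HIT, VC-HIT, VC-HIT, L1-HIT]

0: 0x14 (blk 2, set 0) → MISS  vc=[]
1: 0x17 (blk 2, set 0) → L1-HIT  vc=[]
2: 0x14 (blk 2, set 0) → L1-HIT  vc=[]
3: 0x24 (blk 4, set 0) → MISS  vc=[2]
4: 0x17 (blk 2, set 0) → VC-HIT  vc=[4]
5: 0x11 (blk 2, set 0) → L1-HIT  vc=[4]
6: 0x16 (blk 2, set 0) → L1-HIT  vc=[4]
7: 0x10 (blk 2, set 0) → L1-HIT  vc=[4]
8: 0x22 (blk 4, set 0) → VC-HIT  vc=[2]
9: 0x21 (blk 4, set 0) → L1-HIT  vc=[2]
10: 0x16 (blk 2, set 0) → VC-HIT  vc=[4]
11: 0x14 (blk 2, set 0) → L1-HIT  vc=[4]
12: 0x21 (blk 4, set 0) → VC-HIT  vc=[2]
13: 0x16 (blk 2, set 0) → VC-HIT  vc=[4]
14: 0x13 (blk 2, set 0) → L1-HIT  vc=[4]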